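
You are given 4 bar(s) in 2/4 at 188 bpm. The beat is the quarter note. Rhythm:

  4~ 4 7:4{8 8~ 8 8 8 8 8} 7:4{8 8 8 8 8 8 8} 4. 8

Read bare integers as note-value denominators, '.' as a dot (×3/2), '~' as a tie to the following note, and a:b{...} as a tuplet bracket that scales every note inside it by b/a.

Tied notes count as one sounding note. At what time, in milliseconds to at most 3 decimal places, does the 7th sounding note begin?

1. 0.0ms @ 0 + 638.298ms (2)
2. 638.298ms @ 2 + 91.185ms (2/7)
3. 729.483ms @ 16/7 + 182.371ms (4/7)
4. 911.854ms @ 20/7 + 91.185ms (2/7)
5. 1003.04ms @ 22/7 + 91.185ms (2/7)
6. 1094.225ms @ 24/7 + 91.185ms (2/7)
7. 1185.41ms @ 26/7 + 91.185ms (2/7)
8. 1276.596ms @ 4 + 91.185ms (2/7)
9. 1367.781ms @ 30/7 + 91.185ms (2/7)
10. 1458.967ms @ 32/7 + 91.185ms (2/7)
11. 1550.152ms @ 34/7 + 91.185ms (2/7)
12. 1641.337ms @ 36/7 + 91.185ms (2/7)
13. 1732.523ms @ 38/7 + 91.185ms (2/7)
14. 1823.708ms @ 40/7 + 91.185ms (2/7)
15. 1914.894ms @ 6 + 478.723ms (3/2)
16. 2393.617ms @ 15/2 + 159.574ms (1/2)

note 7 onset = 26/7b = 1185.41ms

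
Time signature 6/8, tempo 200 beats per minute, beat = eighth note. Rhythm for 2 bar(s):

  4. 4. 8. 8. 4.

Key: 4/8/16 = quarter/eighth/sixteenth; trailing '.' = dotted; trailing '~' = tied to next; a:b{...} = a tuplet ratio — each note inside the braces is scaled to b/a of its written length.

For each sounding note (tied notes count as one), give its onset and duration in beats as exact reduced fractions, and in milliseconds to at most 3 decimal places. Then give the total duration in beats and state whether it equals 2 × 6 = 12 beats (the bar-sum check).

1) 0.0ms=0b +900.0ms=3b
2) 900.0ms=3b +900.0ms=3b
3) 1800.0ms=6b +450.0ms=3/2b
4) 2250.0ms=15/2b +450.0ms=3/2b
5) 2700.0ms=9b +900.0ms=3b
Σ=12b of 12 (200bpm 6/8) — PASS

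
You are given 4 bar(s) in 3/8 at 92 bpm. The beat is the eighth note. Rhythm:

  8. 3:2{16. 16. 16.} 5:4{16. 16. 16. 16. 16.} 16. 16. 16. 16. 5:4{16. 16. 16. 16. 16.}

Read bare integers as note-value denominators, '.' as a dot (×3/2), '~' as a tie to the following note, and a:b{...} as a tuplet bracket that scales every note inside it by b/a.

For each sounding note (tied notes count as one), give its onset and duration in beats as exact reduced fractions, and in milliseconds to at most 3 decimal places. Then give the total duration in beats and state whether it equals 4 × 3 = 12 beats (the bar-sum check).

1) 0.0ms=0b +978.261ms=3/2b
2) 978.261ms=3/2b +326.087ms=1/2b
3) 1304.348ms=2b +326.087ms=1/2b
4) 1630.435ms=5/2b +326.087ms=1/2b
5) 1956.522ms=3b +391.304ms=3/5b
6) 2347.826ms=18/5b +391.304ms=3/5b
7) 2739.13ms=21/5b +391.304ms=3/5b
8) 3130.435ms=24/5b +391.304ms=3/5b
9) 3521.739ms=27/5b +391.304ms=3/5b
10) 3913.043ms=6b +489.13ms=3/4b
11) 4402.174ms=27/4b +489.13ms=3/4b
12) 4891.304ms=15/2b +489.13ms=3/4b
13) 5380.435ms=33/4b +489.13ms=3/4b
14) 5869.565ms=9b +391.304ms=3/5b
15) 6260.87ms=48/5b +391.304ms=3/5b
16) 6652.174ms=51/5b +391.304ms=3/5b
17) 7043.478ms=54/5b +391.304ms=3/5b
18) 7434.783ms=57/5b +391.304ms=3/5b
Σ=12b of 12 (92bpm 3/8) — PASS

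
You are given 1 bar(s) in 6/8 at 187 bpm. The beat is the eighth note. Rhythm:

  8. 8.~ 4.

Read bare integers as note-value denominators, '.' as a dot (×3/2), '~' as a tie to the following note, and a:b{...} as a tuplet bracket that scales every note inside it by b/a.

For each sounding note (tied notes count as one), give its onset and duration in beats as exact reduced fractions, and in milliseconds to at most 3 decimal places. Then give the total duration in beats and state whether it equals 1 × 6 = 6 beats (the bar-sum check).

1) 0.0ms=0b +481.283ms=3/2b
2) 481.283ms=3/2b +1443.85ms=9/2b
Σ=6b of 6 (187bpm 6/8) — PASS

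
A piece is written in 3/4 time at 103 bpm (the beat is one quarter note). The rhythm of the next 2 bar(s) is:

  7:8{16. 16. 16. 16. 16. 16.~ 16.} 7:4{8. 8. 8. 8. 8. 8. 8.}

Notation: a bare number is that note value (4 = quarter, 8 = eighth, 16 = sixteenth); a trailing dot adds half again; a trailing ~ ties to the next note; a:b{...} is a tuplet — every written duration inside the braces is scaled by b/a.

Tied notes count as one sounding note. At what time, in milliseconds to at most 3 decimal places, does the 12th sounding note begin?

note 12 onset = 36/7b = 2995.839ms

1. 0.0ms @ 0 + 249.653ms (3/7)
2. 249.653ms @ 3/7 + 249.653ms (3/7)
3. 499.307ms @ 6/7 + 249.653ms (3/7)
4. 748.96ms @ 9/7 + 249.653ms (3/7)
5. 998.613ms @ 12/7 + 249.653ms (3/7)
6. 1248.266ms @ 15/7 + 499.307ms (6/7)
7. 1747.573ms @ 3 + 249.653ms (3/7)
8. 1997.226ms @ 24/7 + 249.653ms (3/7)
9. 2246.879ms @ 27/7 + 249.653ms (3/7)
10. 2496.533ms @ 30/7 + 249.653ms (3/7)
11. 2746.186ms @ 33/7 + 249.653ms (3/7)
12. 2995.839ms @ 36/7 + 249.653ms (3/7)
13. 3245.492ms @ 39/7 + 249.653ms (3/7)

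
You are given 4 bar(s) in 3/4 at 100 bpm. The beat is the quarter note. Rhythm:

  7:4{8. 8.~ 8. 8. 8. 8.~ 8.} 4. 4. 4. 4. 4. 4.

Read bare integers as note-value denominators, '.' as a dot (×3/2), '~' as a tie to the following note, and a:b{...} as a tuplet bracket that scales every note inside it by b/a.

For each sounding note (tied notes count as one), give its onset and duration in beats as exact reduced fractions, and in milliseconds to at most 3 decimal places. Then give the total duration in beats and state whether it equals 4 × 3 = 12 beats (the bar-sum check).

1) 0.0ms=0b +257.143ms=3/7b
2) 257.143ms=3/7b +514.286ms=6/7b
3) 771.429ms=9/7b +257.143ms=3/7b
4) 1028.571ms=12/7b +257.143ms=3/7b
5) 1285.714ms=15/7b +514.286ms=6/7b
6) 1800.0ms=3b +900.0ms=3/2b
7) 2700.0ms=9/2b +900.0ms=3/2b
8) 3600.0ms=6b +900.0ms=3/2b
9) 4500.0ms=15/2b +900.0ms=3/2b
10) 5400.0ms=9b +900.0ms=3/2b
11) 6300.0ms=21/2b +900.0ms=3/2b
Σ=12b of 12 (100bpm 3/4) — PASS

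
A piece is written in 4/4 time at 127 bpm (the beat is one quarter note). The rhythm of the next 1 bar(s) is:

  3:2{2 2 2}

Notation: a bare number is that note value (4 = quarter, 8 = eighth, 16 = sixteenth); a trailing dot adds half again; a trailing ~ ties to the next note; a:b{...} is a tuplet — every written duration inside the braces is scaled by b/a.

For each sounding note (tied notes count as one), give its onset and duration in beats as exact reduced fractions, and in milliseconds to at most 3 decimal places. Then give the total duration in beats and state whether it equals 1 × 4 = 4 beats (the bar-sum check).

1) 0.0ms=0b +629.921ms=4/3b
2) 629.921ms=4/3b +629.921ms=4/3b
3) 1259.843ms=8/3b +629.921ms=4/3b
Σ=4b of 4 (127bpm 4/4) — PASS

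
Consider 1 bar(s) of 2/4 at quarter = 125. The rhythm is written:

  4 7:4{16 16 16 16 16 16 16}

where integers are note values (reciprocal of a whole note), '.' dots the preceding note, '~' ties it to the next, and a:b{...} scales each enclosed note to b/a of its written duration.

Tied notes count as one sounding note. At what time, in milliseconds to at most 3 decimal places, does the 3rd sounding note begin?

1. 0.0ms @ 0 + 480.0ms (1)
2. 480.0ms @ 1 + 68.571ms (1/7)
3. 548.571ms @ 8/7 + 68.571ms (1/7)
4. 617.143ms @ 9/7 + 68.571ms (1/7)
5. 685.714ms @ 10/7 + 68.571ms (1/7)
6. 754.286ms @ 11/7 + 68.571ms (1/7)
7. 822.857ms @ 12/7 + 68.571ms (1/7)
8. 891.429ms @ 13/7 + 68.571ms (1/7)

note 3 onset = 8/7b = 548.571ms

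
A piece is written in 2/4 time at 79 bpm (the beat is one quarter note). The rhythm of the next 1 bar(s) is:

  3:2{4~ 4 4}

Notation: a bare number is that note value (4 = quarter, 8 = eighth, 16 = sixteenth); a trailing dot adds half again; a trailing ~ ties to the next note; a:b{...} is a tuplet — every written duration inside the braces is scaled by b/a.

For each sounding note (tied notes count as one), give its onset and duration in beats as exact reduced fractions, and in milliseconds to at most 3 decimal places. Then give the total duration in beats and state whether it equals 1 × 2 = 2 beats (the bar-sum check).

1) 0.0ms=0b +1012.658ms=4/3b
2) 1012.658ms=4/3b +506.329ms=2/3b
Σ=2b of 2 (79bpm 2/4) — PASS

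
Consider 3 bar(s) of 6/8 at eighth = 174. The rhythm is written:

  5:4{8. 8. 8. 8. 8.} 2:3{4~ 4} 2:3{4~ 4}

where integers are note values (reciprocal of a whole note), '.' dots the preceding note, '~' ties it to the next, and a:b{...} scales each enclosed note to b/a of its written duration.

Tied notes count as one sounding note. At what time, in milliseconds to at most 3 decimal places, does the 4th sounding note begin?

note 4 onset = 18/5b = 1241.379ms

1. 0.0ms @ 0 + 413.793ms (6/5)
2. 413.793ms @ 6/5 + 413.793ms (6/5)
3. 827.586ms @ 12/5 + 413.793ms (6/5)
4. 1241.379ms @ 18/5 + 413.793ms (6/5)
5. 1655.172ms @ 24/5 + 413.793ms (6/5)
6. 2068.966ms @ 6 + 2068.966ms (6)
7. 4137.931ms @ 12 + 2068.966ms (6)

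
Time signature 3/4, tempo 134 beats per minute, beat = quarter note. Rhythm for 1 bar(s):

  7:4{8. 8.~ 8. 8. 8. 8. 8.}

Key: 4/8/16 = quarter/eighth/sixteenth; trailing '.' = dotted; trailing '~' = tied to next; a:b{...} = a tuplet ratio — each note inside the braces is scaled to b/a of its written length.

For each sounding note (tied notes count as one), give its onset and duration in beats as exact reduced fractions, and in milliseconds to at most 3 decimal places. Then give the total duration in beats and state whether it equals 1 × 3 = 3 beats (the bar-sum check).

1) 0.0ms=0b +191.898ms=3/7b
2) 191.898ms=3/7b +383.795ms=6/7b
3) 575.693ms=9/7b +191.898ms=3/7b
4) 767.591ms=12/7b +191.898ms=3/7b
5) 959.488ms=15/7b +191.898ms=3/7b
6) 1151.386ms=18/7b +191.898ms=3/7b
Σ=3b of 3 (134bpm 3/4) — PASS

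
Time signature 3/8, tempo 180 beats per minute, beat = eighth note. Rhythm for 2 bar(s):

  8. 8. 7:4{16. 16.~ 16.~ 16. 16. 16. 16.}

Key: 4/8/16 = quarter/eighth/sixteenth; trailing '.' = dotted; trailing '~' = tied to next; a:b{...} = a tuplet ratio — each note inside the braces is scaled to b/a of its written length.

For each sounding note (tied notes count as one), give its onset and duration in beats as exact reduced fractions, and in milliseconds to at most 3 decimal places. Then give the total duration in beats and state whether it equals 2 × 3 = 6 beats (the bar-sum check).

1) 0.0ms=0b +500.0ms=3/2b
2) 500.0ms=3/2b +500.0ms=3/2b
3) 1000.0ms=3b +142.857ms=3/7b
4) 1142.857ms=24/7b +428.571ms=9/7b
5) 1571.429ms=33/7b +142.857ms=3/7b
6) 1714.286ms=36/7b +142.857ms=3/7b
7) 1857.143ms=39/7b +142.857ms=3/7b
Σ=6b of 6 (180bpm 3/8) — PASS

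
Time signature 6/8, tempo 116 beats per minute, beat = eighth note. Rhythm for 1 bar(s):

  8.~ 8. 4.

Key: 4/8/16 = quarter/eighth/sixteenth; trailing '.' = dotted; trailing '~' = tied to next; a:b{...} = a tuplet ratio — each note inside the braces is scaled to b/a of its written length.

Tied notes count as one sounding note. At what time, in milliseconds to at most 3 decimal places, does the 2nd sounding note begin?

note 2 onset = 3b = 1551.724ms

1. 0.0ms @ 0 + 1551.724ms (3)
2. 1551.724ms @ 3 + 1551.724ms (3)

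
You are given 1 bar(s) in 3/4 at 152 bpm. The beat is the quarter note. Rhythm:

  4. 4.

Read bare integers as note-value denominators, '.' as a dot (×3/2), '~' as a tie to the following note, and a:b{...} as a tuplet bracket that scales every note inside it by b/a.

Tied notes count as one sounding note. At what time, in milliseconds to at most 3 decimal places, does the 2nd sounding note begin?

note 2 onset = 3/2b = 592.105ms

1. 0.0ms @ 0 + 592.105ms (3/2)
2. 592.105ms @ 3/2 + 592.105ms (3/2)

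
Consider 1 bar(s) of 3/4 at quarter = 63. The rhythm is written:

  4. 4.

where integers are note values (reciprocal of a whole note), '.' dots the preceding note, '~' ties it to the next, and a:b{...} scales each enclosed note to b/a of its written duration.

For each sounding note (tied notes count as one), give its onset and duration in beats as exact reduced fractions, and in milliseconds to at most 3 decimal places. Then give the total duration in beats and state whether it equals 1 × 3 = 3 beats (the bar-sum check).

1) 0.0ms=0b +1428.571ms=3/2b
2) 1428.571ms=3/2b +1428.571ms=3/2b
Σ=3b of 3 (63bpm 3/4) — PASS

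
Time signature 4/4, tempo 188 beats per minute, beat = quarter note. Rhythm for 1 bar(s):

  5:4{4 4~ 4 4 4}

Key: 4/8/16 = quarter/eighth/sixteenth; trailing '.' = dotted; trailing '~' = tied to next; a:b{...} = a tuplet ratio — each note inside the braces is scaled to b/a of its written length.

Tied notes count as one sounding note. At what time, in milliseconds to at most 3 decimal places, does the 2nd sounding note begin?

1. 0.0ms @ 0 + 255.319ms (4/5)
2. 255.319ms @ 4/5 + 510.638ms (8/5)
3. 765.957ms @ 12/5 + 255.319ms (4/5)
4. 1021.277ms @ 16/5 + 255.319ms (4/5)

note 2 onset = 4/5b = 255.319ms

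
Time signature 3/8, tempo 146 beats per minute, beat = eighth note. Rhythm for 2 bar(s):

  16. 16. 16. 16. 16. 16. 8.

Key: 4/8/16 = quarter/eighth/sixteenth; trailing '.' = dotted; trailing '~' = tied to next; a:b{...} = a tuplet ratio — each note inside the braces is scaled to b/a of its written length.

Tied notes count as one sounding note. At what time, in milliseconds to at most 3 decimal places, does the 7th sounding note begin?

note 7 onset = 9/2b = 1849.315ms

1. 0.0ms @ 0 + 308.219ms (3/4)
2. 308.219ms @ 3/4 + 308.219ms (3/4)
3. 616.438ms @ 3/2 + 308.219ms (3/4)
4. 924.658ms @ 9/4 + 308.219ms (3/4)
5. 1232.877ms @ 3 + 308.219ms (3/4)
6. 1541.096ms @ 15/4 + 308.219ms (3/4)
7. 1849.315ms @ 9/2 + 616.438ms (3/2)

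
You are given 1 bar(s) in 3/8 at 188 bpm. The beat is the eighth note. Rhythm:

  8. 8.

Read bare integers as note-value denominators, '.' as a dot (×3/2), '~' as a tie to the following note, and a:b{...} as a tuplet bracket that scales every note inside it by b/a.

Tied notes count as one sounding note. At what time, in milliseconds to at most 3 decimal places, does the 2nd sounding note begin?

note 2 onset = 3/2b = 478.723ms

1. 0.0ms @ 0 + 478.723ms (3/2)
2. 478.723ms @ 3/2 + 478.723ms (3/2)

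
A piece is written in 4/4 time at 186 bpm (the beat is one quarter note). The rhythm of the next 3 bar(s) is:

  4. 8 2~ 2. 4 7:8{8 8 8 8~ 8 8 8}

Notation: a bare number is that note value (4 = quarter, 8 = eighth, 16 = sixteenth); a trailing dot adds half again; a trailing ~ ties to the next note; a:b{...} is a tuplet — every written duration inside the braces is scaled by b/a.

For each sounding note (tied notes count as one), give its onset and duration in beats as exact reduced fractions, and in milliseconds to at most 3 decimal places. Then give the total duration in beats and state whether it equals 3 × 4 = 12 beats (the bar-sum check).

1) 0.0ms=0b +483.871ms=3/2b
2) 483.871ms=3/2b +161.29ms=1/2b
3) 645.161ms=2b +1612.903ms=5b
4) 2258.065ms=7b +322.581ms=1b
5) 2580.645ms=8b +184.332ms=4/7b
6) 2764.977ms=60/7b +184.332ms=4/7b
7) 2949.309ms=64/7b +184.332ms=4/7b
8) 3133.641ms=68/7b +368.664ms=8/7b
9) 3502.304ms=76/7b +184.332ms=4/7b
10) 3686.636ms=80/7b +184.332ms=4/7b
Σ=12b of 12 (186bpm 4/4) — PASS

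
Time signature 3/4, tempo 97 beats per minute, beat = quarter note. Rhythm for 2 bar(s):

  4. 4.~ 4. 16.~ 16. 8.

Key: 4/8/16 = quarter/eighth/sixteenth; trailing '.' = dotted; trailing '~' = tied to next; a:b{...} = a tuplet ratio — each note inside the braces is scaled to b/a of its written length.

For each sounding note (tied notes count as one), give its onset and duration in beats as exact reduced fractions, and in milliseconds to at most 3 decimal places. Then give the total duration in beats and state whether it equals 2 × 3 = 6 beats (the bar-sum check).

1) 0.0ms=0b +927.835ms=3/2b
2) 927.835ms=3/2b +1855.67ms=3b
3) 2783.505ms=9/2b +463.918ms=3/4b
4) 3247.423ms=21/4b +463.918ms=3/4b
Σ=6b of 6 (97bpm 3/4) — PASS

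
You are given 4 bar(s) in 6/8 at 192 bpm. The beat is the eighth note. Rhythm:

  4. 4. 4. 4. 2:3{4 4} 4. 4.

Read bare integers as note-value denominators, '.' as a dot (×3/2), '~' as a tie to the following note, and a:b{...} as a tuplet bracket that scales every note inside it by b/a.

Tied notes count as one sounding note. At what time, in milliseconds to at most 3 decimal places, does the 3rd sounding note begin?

note 3 onset = 6b = 1875.0ms

1. 0.0ms @ 0 + 937.5ms (3)
2. 937.5ms @ 3 + 937.5ms (3)
3. 1875.0ms @ 6 + 937.5ms (3)
4. 2812.5ms @ 9 + 937.5ms (3)
5. 3750.0ms @ 12 + 937.5ms (3)
6. 4687.5ms @ 15 + 937.5ms (3)
7. 5625.0ms @ 18 + 937.5ms (3)
8. 6562.5ms @ 21 + 937.5ms (3)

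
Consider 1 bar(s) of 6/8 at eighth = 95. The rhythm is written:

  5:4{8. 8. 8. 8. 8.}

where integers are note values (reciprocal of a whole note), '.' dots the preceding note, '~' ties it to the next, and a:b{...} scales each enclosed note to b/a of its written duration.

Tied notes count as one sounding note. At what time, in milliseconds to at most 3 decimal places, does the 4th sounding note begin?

1. 0.0ms @ 0 + 757.895ms (6/5)
2. 757.895ms @ 6/5 + 757.895ms (6/5)
3. 1515.789ms @ 12/5 + 757.895ms (6/5)
4. 2273.684ms @ 18/5 + 757.895ms (6/5)
5. 3031.579ms @ 24/5 + 757.895ms (6/5)

note 4 onset = 18/5b = 2273.684ms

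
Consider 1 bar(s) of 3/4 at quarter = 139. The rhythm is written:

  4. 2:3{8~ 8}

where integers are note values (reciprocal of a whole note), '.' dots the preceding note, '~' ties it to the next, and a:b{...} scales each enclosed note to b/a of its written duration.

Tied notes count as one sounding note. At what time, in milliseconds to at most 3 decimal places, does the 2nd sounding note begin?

1. 0.0ms @ 0 + 647.482ms (3/2)
2. 647.482ms @ 3/2 + 647.482ms (3/2)

note 2 onset = 3/2b = 647.482ms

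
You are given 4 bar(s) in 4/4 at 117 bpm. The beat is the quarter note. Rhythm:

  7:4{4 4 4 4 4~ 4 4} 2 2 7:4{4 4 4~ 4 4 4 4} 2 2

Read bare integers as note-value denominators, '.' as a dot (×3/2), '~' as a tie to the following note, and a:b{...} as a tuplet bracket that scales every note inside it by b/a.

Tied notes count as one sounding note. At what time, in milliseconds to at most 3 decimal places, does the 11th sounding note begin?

1. 0.0ms @ 0 + 293.04ms (4/7)
2. 293.04ms @ 4/7 + 293.04ms (4/7)
3. 586.081ms @ 8/7 + 293.04ms (4/7)
4. 879.121ms @ 12/7 + 293.04ms (4/7)
5. 1172.161ms @ 16/7 + 586.081ms (8/7)
6. 1758.242ms @ 24/7 + 293.04ms (4/7)
7. 2051.282ms @ 4 + 1025.641ms (2)
8. 3076.923ms @ 6 + 1025.641ms (2)
9. 4102.564ms @ 8 + 293.04ms (4/7)
10. 4395.604ms @ 60/7 + 293.04ms (4/7)
11. 4688.645ms @ 64/7 + 586.081ms (8/7)
12. 5274.725ms @ 72/7 + 293.04ms (4/7)
13. 5567.766ms @ 76/7 + 293.04ms (4/7)
14. 5860.806ms @ 80/7 + 293.04ms (4/7)
15. 6153.846ms @ 12 + 1025.641ms (2)
16. 7179.487ms @ 14 + 1025.641ms (2)

note 11 onset = 64/7b = 4688.645ms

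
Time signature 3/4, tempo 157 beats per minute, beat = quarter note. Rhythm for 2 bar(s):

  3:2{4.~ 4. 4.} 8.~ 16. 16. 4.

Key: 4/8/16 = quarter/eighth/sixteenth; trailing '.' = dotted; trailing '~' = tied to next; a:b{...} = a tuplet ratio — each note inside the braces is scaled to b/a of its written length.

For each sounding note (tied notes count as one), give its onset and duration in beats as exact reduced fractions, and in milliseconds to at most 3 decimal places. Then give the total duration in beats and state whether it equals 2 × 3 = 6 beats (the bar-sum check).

1) 0.0ms=0b +764.331ms=2b
2) 764.331ms=2b +382.166ms=1b
3) 1146.497ms=3b +429.936ms=9/8b
4) 1576.433ms=33/8b +143.312ms=3/8b
5) 1719.745ms=9/2b +573.248ms=3/2b
Σ=6b of 6 (157bpm 3/4) — PASS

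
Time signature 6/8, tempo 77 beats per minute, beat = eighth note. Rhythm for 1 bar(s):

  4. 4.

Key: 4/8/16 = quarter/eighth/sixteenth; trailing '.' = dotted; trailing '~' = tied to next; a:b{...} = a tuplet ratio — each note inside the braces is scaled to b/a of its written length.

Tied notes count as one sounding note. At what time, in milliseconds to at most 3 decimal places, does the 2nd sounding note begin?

1. 0.0ms @ 0 + 2337.662ms (3)
2. 2337.662ms @ 3 + 2337.662ms (3)

note 2 onset = 3b = 2337.662ms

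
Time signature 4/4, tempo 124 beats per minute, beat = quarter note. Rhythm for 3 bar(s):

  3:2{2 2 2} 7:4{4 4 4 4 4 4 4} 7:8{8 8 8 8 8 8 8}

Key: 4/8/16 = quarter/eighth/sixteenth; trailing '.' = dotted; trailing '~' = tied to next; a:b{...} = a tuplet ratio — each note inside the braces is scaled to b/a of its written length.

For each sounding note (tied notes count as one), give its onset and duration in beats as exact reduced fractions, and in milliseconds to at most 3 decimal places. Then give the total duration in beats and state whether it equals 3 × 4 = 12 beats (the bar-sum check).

1) 0.0ms=0b +645.161ms=4/3b
2) 645.161ms=4/3b +645.161ms=4/3b
3) 1290.323ms=8/3b +645.161ms=4/3b
4) 1935.484ms=4b +276.498ms=4/7b
5) 2211.982ms=32/7b +276.498ms=4/7b
6) 2488.479ms=36/7b +276.498ms=4/7b
7) 2764.977ms=40/7b +276.498ms=4/7b
8) 3041.475ms=44/7b +276.498ms=4/7b
9) 3317.972ms=48/7b +276.498ms=4/7b
10) 3594.47ms=52/7b +276.498ms=4/7b
11) 3870.968ms=8b +276.498ms=4/7b
12) 4147.465ms=60/7b +276.498ms=4/7b
13) 4423.963ms=64/7b +276.498ms=4/7b
14) 4700.461ms=68/7b +276.498ms=4/7b
15) 4976.959ms=72/7b +276.498ms=4/7b
16) 5253.456ms=76/7b +276.498ms=4/7b
17) 5529.954ms=80/7b +276.498ms=4/7b
Σ=12b of 12 (124bpm 4/4) — PASS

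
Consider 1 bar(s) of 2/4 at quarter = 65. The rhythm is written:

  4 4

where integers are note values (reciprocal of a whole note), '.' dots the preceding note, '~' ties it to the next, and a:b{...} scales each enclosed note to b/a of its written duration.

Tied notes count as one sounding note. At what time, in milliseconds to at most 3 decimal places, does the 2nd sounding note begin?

note 2 onset = 1b = 923.077ms

1. 0.0ms @ 0 + 923.077ms (1)
2. 923.077ms @ 1 + 923.077ms (1)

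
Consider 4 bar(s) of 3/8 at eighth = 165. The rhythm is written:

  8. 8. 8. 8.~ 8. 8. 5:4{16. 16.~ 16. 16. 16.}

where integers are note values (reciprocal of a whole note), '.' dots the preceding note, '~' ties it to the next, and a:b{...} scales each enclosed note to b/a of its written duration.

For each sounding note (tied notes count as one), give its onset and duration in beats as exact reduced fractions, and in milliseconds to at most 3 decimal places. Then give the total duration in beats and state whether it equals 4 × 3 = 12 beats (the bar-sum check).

1) 0.0ms=0b +545.455ms=3/2b
2) 545.455ms=3/2b +545.455ms=3/2b
3) 1090.909ms=3b +545.455ms=3/2b
4) 1636.364ms=9/2b +1090.909ms=3b
5) 2727.273ms=15/2b +545.455ms=3/2b
6) 3272.727ms=9b +218.182ms=3/5b
7) 3490.909ms=48/5b +436.364ms=6/5b
8) 3927.273ms=54/5b +218.182ms=3/5b
9) 4145.455ms=57/5b +218.182ms=3/5b
Σ=12b of 12 (165bpm 3/8) — PASS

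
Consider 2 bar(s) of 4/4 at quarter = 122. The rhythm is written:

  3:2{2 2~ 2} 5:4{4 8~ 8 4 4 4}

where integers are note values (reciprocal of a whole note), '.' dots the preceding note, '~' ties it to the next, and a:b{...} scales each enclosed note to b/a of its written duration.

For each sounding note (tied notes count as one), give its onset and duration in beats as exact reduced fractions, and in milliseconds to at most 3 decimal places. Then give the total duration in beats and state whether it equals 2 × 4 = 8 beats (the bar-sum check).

1) 0.0ms=0b +655.738ms=4/3b
2) 655.738ms=4/3b +1311.475ms=8/3b
3) 1967.213ms=4b +393.443ms=4/5b
4) 2360.656ms=24/5b +393.443ms=4/5b
5) 2754.098ms=28/5b +393.443ms=4/5b
6) 3147.541ms=32/5b +393.443ms=4/5b
7) 3540.984ms=36/5b +393.443ms=4/5b
Σ=8b of 8 (122bpm 4/4) — PASS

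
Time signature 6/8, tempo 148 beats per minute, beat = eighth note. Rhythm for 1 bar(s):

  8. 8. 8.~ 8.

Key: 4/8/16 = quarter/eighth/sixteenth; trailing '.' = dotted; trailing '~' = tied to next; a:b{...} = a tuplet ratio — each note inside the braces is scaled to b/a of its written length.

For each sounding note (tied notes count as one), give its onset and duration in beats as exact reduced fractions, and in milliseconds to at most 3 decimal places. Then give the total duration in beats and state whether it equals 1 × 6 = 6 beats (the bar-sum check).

1) 0.0ms=0b +608.108ms=3/2b
2) 608.108ms=3/2b +608.108ms=3/2b
3) 1216.216ms=3b +1216.216ms=3b
Σ=6b of 6 (148bpm 6/8) — PASS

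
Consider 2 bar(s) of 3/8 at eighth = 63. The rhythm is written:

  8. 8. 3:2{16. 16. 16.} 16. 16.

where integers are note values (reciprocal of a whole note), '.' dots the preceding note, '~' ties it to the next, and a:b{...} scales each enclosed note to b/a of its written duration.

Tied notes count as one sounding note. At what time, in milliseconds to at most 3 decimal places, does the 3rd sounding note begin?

1. 0.0ms @ 0 + 1428.571ms (3/2)
2. 1428.571ms @ 3/2 + 1428.571ms (3/2)
3. 2857.143ms @ 3 + 476.19ms (1/2)
4. 3333.333ms @ 7/2 + 476.19ms (1/2)
5. 3809.524ms @ 4 + 476.19ms (1/2)
6. 4285.714ms @ 9/2 + 714.286ms (3/4)
7. 5000.0ms @ 21/4 + 714.286ms (3/4)

note 3 onset = 3b = 2857.143ms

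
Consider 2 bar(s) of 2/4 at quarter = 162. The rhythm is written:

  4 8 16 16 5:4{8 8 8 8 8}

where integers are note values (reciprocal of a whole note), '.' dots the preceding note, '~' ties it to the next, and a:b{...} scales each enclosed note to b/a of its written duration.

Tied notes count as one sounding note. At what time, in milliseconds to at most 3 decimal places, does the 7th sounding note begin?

1. 0.0ms @ 0 + 370.37ms (1)
2. 370.37ms @ 1 + 185.185ms (1/2)
3. 555.556ms @ 3/2 + 92.593ms (1/4)
4. 648.148ms @ 7/4 + 92.593ms (1/4)
5. 740.741ms @ 2 + 148.148ms (2/5)
6. 888.889ms @ 12/5 + 148.148ms (2/5)
7. 1037.037ms @ 14/5 + 148.148ms (2/5)
8. 1185.185ms @ 16/5 + 148.148ms (2/5)
9. 1333.333ms @ 18/5 + 148.148ms (2/5)

note 7 onset = 14/5b = 1037.037ms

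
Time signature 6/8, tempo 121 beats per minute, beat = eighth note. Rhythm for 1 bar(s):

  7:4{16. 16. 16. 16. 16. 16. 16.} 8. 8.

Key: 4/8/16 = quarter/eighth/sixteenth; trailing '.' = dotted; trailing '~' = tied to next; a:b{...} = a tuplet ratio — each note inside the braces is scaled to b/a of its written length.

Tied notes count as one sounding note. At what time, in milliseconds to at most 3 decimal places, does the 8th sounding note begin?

1. 0.0ms @ 0 + 212.515ms (3/7)
2. 212.515ms @ 3/7 + 212.515ms (3/7)
3. 425.03ms @ 6/7 + 212.515ms (3/7)
4. 637.544ms @ 9/7 + 212.515ms (3/7)
5. 850.059ms @ 12/7 + 212.515ms (3/7)
6. 1062.574ms @ 15/7 + 212.515ms (3/7)
7. 1275.089ms @ 18/7 + 212.515ms (3/7)
8. 1487.603ms @ 3 + 743.802ms (3/2)
9. 2231.405ms @ 9/2 + 743.802ms (3/2)

note 8 onset = 3b = 1487.603ms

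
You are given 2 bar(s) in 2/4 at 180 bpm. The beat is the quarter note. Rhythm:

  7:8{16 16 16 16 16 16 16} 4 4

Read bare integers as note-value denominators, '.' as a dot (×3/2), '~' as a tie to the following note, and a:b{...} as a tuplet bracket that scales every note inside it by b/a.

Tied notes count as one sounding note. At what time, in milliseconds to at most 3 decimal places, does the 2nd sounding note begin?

1. 0.0ms @ 0 + 95.238ms (2/7)
2. 95.238ms @ 2/7 + 95.238ms (2/7)
3. 190.476ms @ 4/7 + 95.238ms (2/7)
4. 285.714ms @ 6/7 + 95.238ms (2/7)
5. 380.952ms @ 8/7 + 95.238ms (2/7)
6. 476.19ms @ 10/7 + 95.238ms (2/7)
7. 571.429ms @ 12/7 + 95.238ms (2/7)
8. 666.667ms @ 2 + 333.333ms (1)
9. 1000.0ms @ 3 + 333.333ms (1)

note 2 onset = 2/7b = 95.238ms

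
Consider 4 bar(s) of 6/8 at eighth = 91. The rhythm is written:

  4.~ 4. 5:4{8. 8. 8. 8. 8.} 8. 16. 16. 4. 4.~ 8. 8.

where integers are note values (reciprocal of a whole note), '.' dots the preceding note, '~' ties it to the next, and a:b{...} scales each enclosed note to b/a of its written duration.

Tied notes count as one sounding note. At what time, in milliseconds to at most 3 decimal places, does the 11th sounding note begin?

1. 0.0ms @ 0 + 3956.044ms (6)
2. 3956.044ms @ 6 + 791.209ms (6/5)
3. 4747.253ms @ 36/5 + 791.209ms (6/5)
4. 5538.462ms @ 42/5 + 791.209ms (6/5)
5. 6329.67ms @ 48/5 + 791.209ms (6/5)
6. 7120.879ms @ 54/5 + 791.209ms (6/5)
7. 7912.088ms @ 12 + 989.011ms (3/2)
8. 8901.099ms @ 27/2 + 494.505ms (3/4)
9. 9395.604ms @ 57/4 + 494.505ms (3/4)
10. 9890.11ms @ 15 + 1978.022ms (3)
11. 11868.132ms @ 18 + 2967.033ms (9/2)
12. 14835.165ms @ 45/2 + 989.011ms (3/2)

note 11 onset = 18b = 11868.132ms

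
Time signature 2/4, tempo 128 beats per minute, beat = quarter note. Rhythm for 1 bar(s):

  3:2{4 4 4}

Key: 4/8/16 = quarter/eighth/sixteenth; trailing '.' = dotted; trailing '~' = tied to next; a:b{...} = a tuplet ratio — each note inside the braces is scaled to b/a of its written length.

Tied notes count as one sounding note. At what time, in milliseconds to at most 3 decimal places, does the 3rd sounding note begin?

note 3 onset = 4/3b = 625.0ms

1. 0.0ms @ 0 + 312.5ms (2/3)
2. 312.5ms @ 2/3 + 312.5ms (2/3)
3. 625.0ms @ 4/3 + 312.5ms (2/3)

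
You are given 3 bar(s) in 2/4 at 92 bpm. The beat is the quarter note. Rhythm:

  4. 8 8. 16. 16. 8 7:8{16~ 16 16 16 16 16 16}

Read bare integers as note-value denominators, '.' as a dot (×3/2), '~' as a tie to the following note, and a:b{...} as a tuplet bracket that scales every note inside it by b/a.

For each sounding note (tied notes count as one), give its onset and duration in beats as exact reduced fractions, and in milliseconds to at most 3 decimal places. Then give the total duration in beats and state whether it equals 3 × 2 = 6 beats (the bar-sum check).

1) 0.0ms=0b +978.261ms=3/2b
2) 978.261ms=3/2b +326.087ms=1/2b
3) 1304.348ms=2b +489.13ms=3/4b
4) 1793.478ms=11/4b +244.565ms=3/8b
5) 2038.043ms=25/8b +244.565ms=3/8b
6) 2282.609ms=7/2b +326.087ms=1/2b
7) 2608.696ms=4b +372.671ms=4/7b
8) 2981.366ms=32/7b +186.335ms=2/7b
9) 3167.702ms=34/7b +186.335ms=2/7b
10) 3354.037ms=36/7b +186.335ms=2/7b
11) 3540.373ms=38/7b +186.335ms=2/7b
12) 3726.708ms=40/7b +186.335ms=2/7b
Σ=6b of 6 (92bpm 2/4) — PASS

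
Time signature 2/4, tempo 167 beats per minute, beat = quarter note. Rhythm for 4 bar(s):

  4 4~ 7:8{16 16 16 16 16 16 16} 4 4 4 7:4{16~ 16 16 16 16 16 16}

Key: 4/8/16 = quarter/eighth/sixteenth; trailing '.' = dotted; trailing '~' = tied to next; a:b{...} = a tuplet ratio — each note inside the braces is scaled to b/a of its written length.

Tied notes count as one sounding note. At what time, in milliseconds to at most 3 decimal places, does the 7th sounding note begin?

1. 0.0ms @ 0 + 359.281ms (1)
2. 359.281ms @ 1 + 461.933ms (9/7)
3. 821.215ms @ 16/7 + 102.652ms (2/7)
4. 923.867ms @ 18/7 + 102.652ms (2/7)
5. 1026.518ms @ 20/7 + 102.652ms (2/7)
6. 1129.17ms @ 22/7 + 102.652ms (2/7)
7. 1231.822ms @ 24/7 + 102.652ms (2/7)
8. 1334.474ms @ 26/7 + 102.652ms (2/7)
9. 1437.126ms @ 4 + 359.281ms (1)
10. 1796.407ms @ 5 + 359.281ms (1)
11. 2155.689ms @ 6 + 359.281ms (1)
12. 2514.97ms @ 7 + 102.652ms (2/7)
13. 2617.622ms @ 51/7 + 51.326ms (1/7)
14. 2668.948ms @ 52/7 + 51.326ms (1/7)
15. 2720.274ms @ 53/7 + 51.326ms (1/7)
16. 2771.6ms @ 54/7 + 51.326ms (1/7)
17. 2822.926ms @ 55/7 + 51.326ms (1/7)

note 7 onset = 24/7b = 1231.822ms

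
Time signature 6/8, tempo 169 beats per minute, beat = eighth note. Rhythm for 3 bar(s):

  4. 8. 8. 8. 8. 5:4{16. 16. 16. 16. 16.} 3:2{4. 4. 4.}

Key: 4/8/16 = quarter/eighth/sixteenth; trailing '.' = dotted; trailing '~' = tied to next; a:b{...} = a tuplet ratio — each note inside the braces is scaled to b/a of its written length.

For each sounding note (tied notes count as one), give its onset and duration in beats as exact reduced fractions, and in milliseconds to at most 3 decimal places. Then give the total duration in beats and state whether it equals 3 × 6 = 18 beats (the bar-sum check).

1) 0.0ms=0b +1065.089ms=3b
2) 1065.089ms=3b +532.544ms=3/2b
3) 1597.633ms=9/2b +532.544ms=3/2b
4) 2130.178ms=6b +532.544ms=3/2b
5) 2662.722ms=15/2b +532.544ms=3/2b
6) 3195.266ms=9b +213.018ms=3/5b
7) 3408.284ms=48/5b +213.018ms=3/5b
8) 3621.302ms=51/5b +213.018ms=3/5b
9) 3834.32ms=54/5b +213.018ms=3/5b
10) 4047.337ms=57/5b +213.018ms=3/5b
11) 4260.355ms=12b +710.059ms=2b
12) 4970.414ms=14b +710.059ms=2b
13) 5680.473ms=16b +710.059ms=2b
Σ=18b of 18 (169bpm 6/8) — PASS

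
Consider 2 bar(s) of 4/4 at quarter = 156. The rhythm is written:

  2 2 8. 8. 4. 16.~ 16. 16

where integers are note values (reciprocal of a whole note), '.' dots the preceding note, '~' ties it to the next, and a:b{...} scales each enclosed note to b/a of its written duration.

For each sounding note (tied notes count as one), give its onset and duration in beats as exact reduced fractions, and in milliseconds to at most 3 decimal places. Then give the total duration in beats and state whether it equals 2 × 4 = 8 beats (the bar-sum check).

1) 0.0ms=0b +769.231ms=2b
2) 769.231ms=2b +769.231ms=2b
3) 1538.462ms=4b +288.462ms=3/4b
4) 1826.923ms=19/4b +288.462ms=3/4b
5) 2115.385ms=11/2b +576.923ms=3/2b
6) 2692.308ms=7b +288.462ms=3/4b
7) 2980.769ms=31/4b +96.154ms=1/4b
Σ=8b of 8 (156bpm 4/4) — PASS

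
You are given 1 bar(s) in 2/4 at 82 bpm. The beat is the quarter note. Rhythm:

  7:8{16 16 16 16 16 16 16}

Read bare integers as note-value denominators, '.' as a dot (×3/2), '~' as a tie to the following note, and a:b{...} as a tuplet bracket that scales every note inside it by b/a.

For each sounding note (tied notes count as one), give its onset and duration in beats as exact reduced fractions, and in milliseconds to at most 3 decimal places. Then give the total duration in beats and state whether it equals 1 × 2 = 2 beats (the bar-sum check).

1) 0.0ms=0b +209.059ms=2/7b
2) 209.059ms=2/7b +209.059ms=2/7b
3) 418.118ms=4/7b +209.059ms=2/7b
4) 627.178ms=6/7b +209.059ms=2/7b
5) 836.237ms=8/7b +209.059ms=2/7b
6) 1045.296ms=10/7b +209.059ms=2/7b
7) 1254.355ms=12/7b +209.059ms=2/7b
Σ=2b of 2 (82bpm 2/4) — PASS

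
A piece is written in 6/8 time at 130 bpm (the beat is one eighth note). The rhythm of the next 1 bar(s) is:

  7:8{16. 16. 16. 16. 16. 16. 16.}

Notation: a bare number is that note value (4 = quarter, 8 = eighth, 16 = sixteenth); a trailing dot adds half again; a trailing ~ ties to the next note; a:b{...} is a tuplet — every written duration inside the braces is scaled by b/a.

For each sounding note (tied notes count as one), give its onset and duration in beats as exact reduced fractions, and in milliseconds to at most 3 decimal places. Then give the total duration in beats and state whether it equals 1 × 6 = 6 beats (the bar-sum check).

1) 0.0ms=0b +395.604ms=6/7b
2) 395.604ms=6/7b +395.604ms=6/7b
3) 791.209ms=12/7b +395.604ms=6/7b
4) 1186.813ms=18/7b +395.604ms=6/7b
5) 1582.418ms=24/7b +395.604ms=6/7b
6) 1978.022ms=30/7b +395.604ms=6/7b
7) 2373.626ms=36/7b +395.604ms=6/7b
Σ=6b of 6 (130bpm 6/8) — PASS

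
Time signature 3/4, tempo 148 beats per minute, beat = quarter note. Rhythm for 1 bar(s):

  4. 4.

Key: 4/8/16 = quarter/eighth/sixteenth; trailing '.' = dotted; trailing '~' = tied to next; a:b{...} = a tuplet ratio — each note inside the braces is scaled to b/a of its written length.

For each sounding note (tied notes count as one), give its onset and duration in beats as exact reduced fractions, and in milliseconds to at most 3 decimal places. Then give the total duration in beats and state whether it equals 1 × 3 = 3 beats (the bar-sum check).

1) 0.0ms=0b +608.108ms=3/2b
2) 608.108ms=3/2b +608.108ms=3/2b
Σ=3b of 3 (148bpm 3/4) — PASS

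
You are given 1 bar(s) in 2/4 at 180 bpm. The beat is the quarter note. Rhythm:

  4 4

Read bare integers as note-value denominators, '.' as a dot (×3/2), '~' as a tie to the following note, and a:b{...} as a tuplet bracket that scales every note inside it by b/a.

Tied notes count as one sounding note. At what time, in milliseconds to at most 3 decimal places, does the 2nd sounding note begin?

1. 0.0ms @ 0 + 333.333ms (1)
2. 333.333ms @ 1 + 333.333ms (1)

note 2 onset = 1b = 333.333ms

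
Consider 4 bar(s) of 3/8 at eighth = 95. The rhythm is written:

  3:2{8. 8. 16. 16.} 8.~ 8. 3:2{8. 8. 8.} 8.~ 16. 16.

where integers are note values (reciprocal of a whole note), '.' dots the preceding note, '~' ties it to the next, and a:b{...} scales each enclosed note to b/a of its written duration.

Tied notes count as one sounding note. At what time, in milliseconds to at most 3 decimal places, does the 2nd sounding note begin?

note 2 onset = 1b = 631.579ms

1. 0.0ms @ 0 + 631.579ms (1)
2. 631.579ms @ 1 + 631.579ms (1)
3. 1263.158ms @ 2 + 315.789ms (1/2)
4. 1578.947ms @ 5/2 + 315.789ms (1/2)
5. 1894.737ms @ 3 + 1894.737ms (3)
6. 3789.474ms @ 6 + 631.579ms (1)
7. 4421.053ms @ 7 + 631.579ms (1)
8. 5052.632ms @ 8 + 631.579ms (1)
9. 5684.211ms @ 9 + 1421.053ms (9/4)
10. 7105.263ms @ 45/4 + 473.684ms (3/4)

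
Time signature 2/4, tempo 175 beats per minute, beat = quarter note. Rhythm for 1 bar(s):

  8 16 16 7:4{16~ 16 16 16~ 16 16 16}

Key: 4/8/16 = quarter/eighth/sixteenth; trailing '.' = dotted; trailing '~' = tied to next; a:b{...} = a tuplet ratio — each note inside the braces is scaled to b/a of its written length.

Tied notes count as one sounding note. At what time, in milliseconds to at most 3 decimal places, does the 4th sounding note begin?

1. 0.0ms @ 0 + 171.429ms (1/2)
2. 171.429ms @ 1/2 + 85.714ms (1/4)
3. 257.143ms @ 3/4 + 85.714ms (1/4)
4. 342.857ms @ 1 + 97.959ms (2/7)
5. 440.816ms @ 9/7 + 48.98ms (1/7)
6. 489.796ms @ 10/7 + 97.959ms (2/7)
7. 587.755ms @ 12/7 + 48.98ms (1/7)
8. 636.735ms @ 13/7 + 48.98ms (1/7)

note 4 onset = 1b = 342.857ms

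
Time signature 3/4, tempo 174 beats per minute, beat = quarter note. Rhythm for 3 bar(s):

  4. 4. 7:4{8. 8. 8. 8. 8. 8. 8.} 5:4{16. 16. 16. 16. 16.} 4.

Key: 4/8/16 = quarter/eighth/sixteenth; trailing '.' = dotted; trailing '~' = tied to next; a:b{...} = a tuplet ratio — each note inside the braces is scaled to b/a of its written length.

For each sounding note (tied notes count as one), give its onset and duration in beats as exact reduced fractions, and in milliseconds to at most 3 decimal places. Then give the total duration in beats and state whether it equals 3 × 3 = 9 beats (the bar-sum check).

1) 0.0ms=0b +517.241ms=3/2b
2) 517.241ms=3/2b +517.241ms=3/2b
3) 1034.483ms=3b +147.783ms=3/7b
4) 1182.266ms=24/7b +147.783ms=3/7b
5) 1330.049ms=27/7b +147.783ms=3/7b
6) 1477.833ms=30/7b +147.783ms=3/7b
7) 1625.616ms=33/7b +147.783ms=3/7b
8) 1773.399ms=36/7b +147.783ms=3/7b
9) 1921.182ms=39/7b +147.783ms=3/7b
10) 2068.966ms=6b +103.448ms=3/10b
11) 2172.414ms=63/10b +103.448ms=3/10b
12) 2275.862ms=33/5b +103.448ms=3/10b
13) 2379.31ms=69/10b +103.448ms=3/10b
14) 2482.759ms=36/5b +103.448ms=3/10b
15) 2586.207ms=15/2b +517.241ms=3/2b
Σ=9b of 9 (174bpm 3/4) — PASS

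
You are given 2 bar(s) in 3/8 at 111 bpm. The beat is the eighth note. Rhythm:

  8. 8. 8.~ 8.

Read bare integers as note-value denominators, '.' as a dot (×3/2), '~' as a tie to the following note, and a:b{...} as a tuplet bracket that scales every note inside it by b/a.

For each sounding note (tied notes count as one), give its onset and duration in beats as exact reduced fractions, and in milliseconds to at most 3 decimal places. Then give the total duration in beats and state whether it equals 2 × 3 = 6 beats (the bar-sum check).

1) 0.0ms=0b +810.811ms=3/2b
2) 810.811ms=3/2b +810.811ms=3/2b
3) 1621.622ms=3b +1621.622ms=3b
Σ=6b of 6 (111bpm 3/8) — PASS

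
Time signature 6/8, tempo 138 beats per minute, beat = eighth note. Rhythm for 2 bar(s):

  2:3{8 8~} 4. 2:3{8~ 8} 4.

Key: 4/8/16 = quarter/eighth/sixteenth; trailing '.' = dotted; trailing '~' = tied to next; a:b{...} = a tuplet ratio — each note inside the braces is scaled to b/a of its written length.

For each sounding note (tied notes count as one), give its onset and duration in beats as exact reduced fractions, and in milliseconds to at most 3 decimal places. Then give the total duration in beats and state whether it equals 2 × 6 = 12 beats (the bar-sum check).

1) 0.0ms=0b +652.174ms=3/2b
2) 652.174ms=3/2b +1956.522ms=9/2b
3) 2608.696ms=6b +1304.348ms=3b
4) 3913.043ms=9b +1304.348ms=3b
Σ=12b of 12 (138bpm 6/8) — PASS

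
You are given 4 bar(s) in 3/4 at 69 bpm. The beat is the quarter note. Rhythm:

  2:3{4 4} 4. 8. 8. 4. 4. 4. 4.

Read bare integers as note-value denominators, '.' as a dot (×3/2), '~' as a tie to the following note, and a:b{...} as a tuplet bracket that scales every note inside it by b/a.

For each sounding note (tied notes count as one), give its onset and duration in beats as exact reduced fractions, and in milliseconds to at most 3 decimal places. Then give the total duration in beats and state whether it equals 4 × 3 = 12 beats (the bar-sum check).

1) 0.0ms=0b +1304.348ms=3/2b
2) 1304.348ms=3/2b +1304.348ms=3/2b
3) 2608.696ms=3b +1304.348ms=3/2b
4) 3913.043ms=9/2b +652.174ms=3/4b
5) 4565.217ms=21/4b +652.174ms=3/4b
6) 5217.391ms=6b +1304.348ms=3/2b
7) 6521.739ms=15/2b +1304.348ms=3/2b
8) 7826.087ms=9b +1304.348ms=3/2b
9) 9130.435ms=21/2b +1304.348ms=3/2b
Σ=12b of 12 (69bpm 3/4) — PASS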